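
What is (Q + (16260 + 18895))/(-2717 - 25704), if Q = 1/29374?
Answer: -1032642971/834838454 ≈ -1.2369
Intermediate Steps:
Q = 1/29374 ≈ 3.4044e-5
(Q + (16260 + 18895))/(-2717 - 25704) = (1/29374 + (16260 + 18895))/(-2717 - 25704) = (1/29374 + 35155)/(-28421) = (1032642971/29374)*(-1/28421) = -1032642971/834838454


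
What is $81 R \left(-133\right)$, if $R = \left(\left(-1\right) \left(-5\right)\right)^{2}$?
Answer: $-269325$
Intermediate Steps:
$R = 25$ ($R = 5^{2} = 25$)
$81 R \left(-133\right) = 81 \cdot 25 \left(-133\right) = 81 \left(-3325\right) = -269325$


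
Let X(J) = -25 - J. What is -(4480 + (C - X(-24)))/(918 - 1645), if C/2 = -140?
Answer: 4201/727 ≈ 5.7785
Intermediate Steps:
C = -280 (C = 2*(-140) = -280)
-(4480 + (C - X(-24)))/(918 - 1645) = -(4480 + (-280 - (-25 - 1*(-24))))/(918 - 1645) = -(4480 + (-280 - (-25 + 24)))/(-727) = -(4480 + (-280 - 1*(-1)))*(-1)/727 = -(4480 + (-280 + 1))*(-1)/727 = -(4480 - 279)*(-1)/727 = -4201*(-1)/727 = -1*(-4201/727) = 4201/727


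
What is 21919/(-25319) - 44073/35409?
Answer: -630671386/298840157 ≈ -2.1104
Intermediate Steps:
21919/(-25319) - 44073/35409 = 21919*(-1/25319) - 44073*1/35409 = -21919/25319 - 14691/11803 = -630671386/298840157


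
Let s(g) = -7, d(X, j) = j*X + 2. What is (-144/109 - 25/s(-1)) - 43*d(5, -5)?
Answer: 756324/763 ≈ 991.25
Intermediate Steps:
d(X, j) = 2 + X*j (d(X, j) = X*j + 2 = 2 + X*j)
(-144/109 - 25/s(-1)) - 43*d(5, -5) = (-144/109 - 25/(-7)) - 43*(2 + 5*(-5)) = (-144*1/109 - 25*(-1/7)) - 43*(2 - 25) = (-144/109 + 25/7) - 43*(-23) = 1717/763 - 1*(-989) = 1717/763 + 989 = 756324/763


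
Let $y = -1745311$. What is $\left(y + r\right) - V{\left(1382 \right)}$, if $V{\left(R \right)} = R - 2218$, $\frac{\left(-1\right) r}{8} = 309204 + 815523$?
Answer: $-10742291$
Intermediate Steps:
$r = -8997816$ ($r = - 8 \left(309204 + 815523\right) = \left(-8\right) 1124727 = -8997816$)
$V{\left(R \right)} = -2218 + R$
$\left(y + r\right) - V{\left(1382 \right)} = \left(-1745311 - 8997816\right) - \left(-2218 + 1382\right) = -10743127 - -836 = -10743127 + 836 = -10742291$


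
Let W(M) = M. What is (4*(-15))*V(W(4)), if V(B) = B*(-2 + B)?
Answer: -480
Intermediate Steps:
(4*(-15))*V(W(4)) = (4*(-15))*(4*(-2 + 4)) = -240*2 = -60*8 = -480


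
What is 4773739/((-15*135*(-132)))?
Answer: 4773739/267300 ≈ 17.859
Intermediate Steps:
4773739/((-15*135*(-132))) = 4773739/((-2025*(-132))) = 4773739/267300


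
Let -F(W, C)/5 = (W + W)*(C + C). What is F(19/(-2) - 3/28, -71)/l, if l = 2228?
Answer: -95495/15596 ≈ -6.1230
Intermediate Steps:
F(W, C) = -20*C*W (F(W, C) = -5*(W + W)*(C + C) = -5*2*W*2*C = -20*C*W)
F(19/(-2) - 3/28, -71)/l = -20*(-71)*(19/(-2) - 3/28)/2228 = -20*(-71)*(19*(-½) - 3*1/28)*(1/2228) = -20*(-71)*(-19/2 - 3/28)*(1/2228) = -20*(-71)*(-269/28)*(1/2228) = -95495/7*1/2228 = -95495/15596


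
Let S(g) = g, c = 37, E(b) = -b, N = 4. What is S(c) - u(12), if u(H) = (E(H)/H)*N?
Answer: 41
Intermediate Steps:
u(H) = -4 (u(H) = ((-H)/H)*4 = -1*4 = -4)
S(c) - u(12) = 37 - 1*(-4) = 37 + 4 = 41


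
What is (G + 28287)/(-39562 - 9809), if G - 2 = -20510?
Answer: -2593/16457 ≈ -0.15756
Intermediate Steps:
G = -20508 (G = 2 - 20510 = -20508)
(G + 28287)/(-39562 - 9809) = (-20508 + 28287)/(-39562 - 9809) = 7779/(-49371) = 7779*(-1/49371) = -2593/16457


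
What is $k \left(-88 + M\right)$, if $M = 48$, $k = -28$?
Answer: $1120$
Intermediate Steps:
$k \left(-88 + M\right) = - 28 \left(-88 + 48\right) = \left(-28\right) \left(-40\right) = 1120$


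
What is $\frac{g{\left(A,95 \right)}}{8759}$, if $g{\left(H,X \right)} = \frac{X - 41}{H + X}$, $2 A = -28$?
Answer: $\frac{2}{26277} \approx 7.6112 \cdot 10^{-5}$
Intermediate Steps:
$A = -14$ ($A = \frac{1}{2} \left(-28\right) = -14$)
$g{\left(H,X \right)} = \frac{-41 + X}{H + X}$
$\frac{g{\left(A,95 \right)}}{8759} = \frac{\frac{1}{-14 + 95} \left(-41 + 95\right)}{8759} = \frac{1}{81} \cdot 54 \cdot \frac{1}{8759} = \frac{2}{3} \cdot \frac{1}{8759} = \frac{2}{26277}$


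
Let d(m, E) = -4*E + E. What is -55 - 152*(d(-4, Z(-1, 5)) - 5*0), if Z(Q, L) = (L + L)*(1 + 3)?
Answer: 18185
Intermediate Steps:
Z(Q, L) = 8*L (Z(Q, L) = (2*L)*4 = 8*L)
d(m, E) = -3*E
-55 - 152*(d(-4, Z(-1, 5)) - 5*0) = -55 - 152*(-24*5 - 5*0) = -55 - 152*(-3*40 + 0) = -55 - 152*(-120 + 0) = -55 - 152*(-120) = -55 + 18240 = 18185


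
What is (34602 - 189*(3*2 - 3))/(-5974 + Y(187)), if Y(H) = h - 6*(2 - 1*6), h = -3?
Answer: -34035/5953 ≈ -5.7173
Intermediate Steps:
Y(H) = 21 (Y(H) = -3 - 6*(2 - 1*6) = -3 - 6*(2 - 6) = -3 - 6*(-4) = -3 + 24 = 21)
(34602 - 189*(3*2 - 3))/(-5974 + Y(187)) = (34602 - 189*(3*2 - 3))/(-5974 + 21) = (34602 - 189*(6 - 3))/(-5953) = (34602 - 189*3)*(-1/5953) = (34602 - 567)*(-1/5953) = 34035*(-1/5953) = -34035/5953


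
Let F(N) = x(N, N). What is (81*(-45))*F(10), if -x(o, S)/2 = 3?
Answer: 21870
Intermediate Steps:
x(o, S) = -6 (x(o, S) = -2*3 = -6)
F(N) = -6
(81*(-45))*F(10) = (81*(-45))*(-6) = -3645*(-6) = 21870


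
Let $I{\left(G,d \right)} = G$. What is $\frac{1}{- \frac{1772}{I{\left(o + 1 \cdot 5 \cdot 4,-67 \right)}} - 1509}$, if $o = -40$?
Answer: $- \frac{5}{7102} \approx -0.00070403$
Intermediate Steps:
$\frac{1}{- \frac{1772}{I{\left(o + 1 \cdot 5 \cdot 4,-67 \right)}} - 1509} = \frac{1}{- \frac{1772}{-40 + 1 \cdot 5 \cdot 4} - 1509} = \frac{1}{- \frac{1772}{-40 + 5 \cdot 4} - 1509} = \frac{1}{- \frac{1772}{-40 + 20} - 1509} = \frac{1}{- \frac{1772}{-20} - 1509} = \frac{1}{\left(-1772\right) \left(- \frac{1}{20}\right) - 1509} = \frac{1}{\frac{443}{5} - 1509} = \frac{1}{- \frac{7102}{5}} = - \frac{5}{7102}$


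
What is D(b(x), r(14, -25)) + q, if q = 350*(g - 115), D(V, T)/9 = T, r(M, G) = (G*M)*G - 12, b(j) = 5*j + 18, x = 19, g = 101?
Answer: 73742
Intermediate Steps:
b(j) = 18 + 5*j
r(M, G) = -12 + M*G² (r(M, G) = M*G² - 12 = -12 + M*G²)
D(V, T) = 9*T
q = -4900 (q = 350*(101 - 115) = 350*(-14) = -4900)
D(b(x), r(14, -25)) + q = 9*(-12 + 14*(-25)²) - 4900 = 9*(-12 + 14*625) - 4900 = 9*(-12 + 8750) - 4900 = 9*8738 - 4900 = 78642 - 4900 = 73742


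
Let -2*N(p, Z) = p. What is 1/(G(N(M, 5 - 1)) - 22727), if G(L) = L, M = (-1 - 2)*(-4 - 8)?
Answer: -1/22745 ≈ -4.3966e-5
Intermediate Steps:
M = 36 (M = -3*(-12) = 36)
N(p, Z) = -p/2
1/(G(N(M, 5 - 1)) - 22727) = 1/(-1/2*36 - 22727) = 1/(-18 - 22727) = 1/(-22745) = -1/22745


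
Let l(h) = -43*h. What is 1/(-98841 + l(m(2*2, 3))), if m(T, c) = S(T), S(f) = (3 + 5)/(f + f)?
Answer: -1/98884 ≈ -1.0113e-5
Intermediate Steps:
S(f) = 4/f (S(f) = 8/((2*f)) = 8*(1/(2*f)) = 4/f)
m(T, c) = 4/T
1/(-98841 + l(m(2*2, 3))) = 1/(-98841 - 172/(2*2)) = 1/(-98841 - 172/4) = 1/(-98841 - 43*1) = 1/(-98841 - 43) = 1/(-98884) = -1/98884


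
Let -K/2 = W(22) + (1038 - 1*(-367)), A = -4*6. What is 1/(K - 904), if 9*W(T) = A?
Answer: -3/11126 ≈ -0.00026964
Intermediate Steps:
A = -24
W(T) = -8/3 (W(T) = (1/9)*(-24) = -8/3)
K = -8414/3 (K = -2*(-8/3 + (1038 - 1*(-367))) = -2*(-8/3 + (1038 + 367)) = -2*(-8/3 + 1405) = -2*4207/3 = -8414/3 ≈ -2804.7)
1/(K - 904) = 1/(-8414/3 - 904) = 1/(-11126/3) = -3/11126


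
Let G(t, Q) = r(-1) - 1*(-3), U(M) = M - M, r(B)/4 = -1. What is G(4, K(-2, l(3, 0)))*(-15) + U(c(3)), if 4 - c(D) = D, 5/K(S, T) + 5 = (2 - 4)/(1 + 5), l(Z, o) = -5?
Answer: 15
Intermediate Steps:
K(S, T) = -15/16 (K(S, T) = 5/(-5 + (2 - 4)/(1 + 5)) = 5/(-5 - 2/6) = 5/(-5 - 2*1/6) = 5/(-5 - 1/3) = 5/(-16/3) = 5*(-3/16) = -15/16)
c(D) = 4 - D
r(B) = -4 (r(B) = 4*(-1) = -4)
U(M) = 0
G(t, Q) = -1 (G(t, Q) = -4 - 1*(-3) = -4 + 3 = -1)
G(4, K(-2, l(3, 0)))*(-15) + U(c(3)) = -1*(-15) + 0 = 15 + 0 = 15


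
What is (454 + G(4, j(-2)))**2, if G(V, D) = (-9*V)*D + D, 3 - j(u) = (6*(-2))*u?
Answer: 1413721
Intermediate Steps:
j(u) = 3 + 12*u (j(u) = 3 - 6*(-2)*u = 3 - (-12)*u = 3 + 12*u)
G(V, D) = D - 9*D*V (G(V, D) = -9*D*V + D = D - 9*D*V)
(454 + G(4, j(-2)))**2 = (454 + (3 + 12*(-2))*(1 - 9*4))**2 = (454 + (3 - 24)*(1 - 36))**2 = (454 - 21*(-35))**2 = (454 + 735)**2 = 1189**2 = 1413721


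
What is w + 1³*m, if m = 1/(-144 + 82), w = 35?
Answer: 2169/62 ≈ 34.984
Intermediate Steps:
m = -1/62 (m = 1/(-62) = -1/62 ≈ -0.016129)
w + 1³*m = 35 + 1³*(-1/62) = 35 + 1*(-1/62) = 35 - 1/62 = 2169/62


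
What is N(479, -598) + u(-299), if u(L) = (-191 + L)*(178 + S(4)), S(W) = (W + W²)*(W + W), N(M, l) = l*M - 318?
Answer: -452380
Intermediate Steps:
N(M, l) = -318 + M*l (N(M, l) = M*l - 318 = -318 + M*l)
S(W) = 2*W*(W + W²) (S(W) = (W + W²)*(2*W) = 2*W*(W + W²))
u(L) = -64558 + 338*L (u(L) = (-191 + L)*(178 + 2*4²*(1 + 4)) = (-191 + L)*(178 + 2*16*5) = (-191 + L)*(178 + 160) = (-191 + L)*338 = -64558 + 338*L)
N(479, -598) + u(-299) = (-318 + 479*(-598)) + (-64558 + 338*(-299)) = (-318 - 286442) + (-64558 - 101062) = -286760 - 165620 = -452380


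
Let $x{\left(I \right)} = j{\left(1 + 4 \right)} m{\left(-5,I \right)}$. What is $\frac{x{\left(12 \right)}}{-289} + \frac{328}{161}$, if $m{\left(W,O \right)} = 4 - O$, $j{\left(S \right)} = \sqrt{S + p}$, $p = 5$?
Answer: $\frac{328}{161} + \frac{8 \sqrt{10}}{289} \approx 2.1248$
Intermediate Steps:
$j{\left(S \right)} = \sqrt{5 + S}$ ($j{\left(S \right)} = \sqrt{S + 5} = \sqrt{5 + S}$)
$x{\left(I \right)} = \sqrt{10} \left(4 - I\right)$ ($x{\left(I \right)} = \sqrt{5 + \left(1 + 4\right)} \left(4 - I\right) = \sqrt{5 + 5} \left(4 - I\right) = \sqrt{10} \left(4 - I\right)$)
$\frac{x{\left(12 \right)}}{-289} + \frac{328}{161} = \frac{\sqrt{10} \left(4 - 12\right)}{-289} + \frac{328}{161} = \sqrt{10} \left(4 - 12\right) \left(- \frac{1}{289}\right) + 328 \cdot \frac{1}{161} = \sqrt{10} \left(-8\right) \left(- \frac{1}{289}\right) + \frac{328}{161} = - 8 \sqrt{10} \left(- \frac{1}{289}\right) + \frac{328}{161} = \frac{8 \sqrt{10}}{289} + \frac{328}{161} = \frac{328}{161} + \frac{8 \sqrt{10}}{289}$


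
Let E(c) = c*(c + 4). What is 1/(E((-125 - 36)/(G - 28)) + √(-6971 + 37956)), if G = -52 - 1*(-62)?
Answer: -12154212/1845456191 + 104976*√30985/1845456191 ≈ 0.0034269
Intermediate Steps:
G = 10 (G = -52 + 62 = 10)
E(c) = c*(4 + c)
1/(E((-125 - 36)/(G - 28)) + √(-6971 + 37956)) = 1/(((-125 - 36)/(10 - 28))*(4 + (-125 - 36)/(10 - 28)) + √(-6971 + 37956)) = 1/((-161/(-18))*(4 - 161/(-18)) + √30985) = 1/((-161*(-1/18))*(4 - 161*(-1/18)) + √30985) = 1/(161*(4 + 161/18)/18 + √30985) = 1/((161/18)*(233/18) + √30985) = 1/(37513/324 + √30985)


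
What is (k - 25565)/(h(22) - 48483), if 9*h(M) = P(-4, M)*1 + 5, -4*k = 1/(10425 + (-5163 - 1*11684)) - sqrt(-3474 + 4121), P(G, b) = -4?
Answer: 5910423471/11208856048 - 9*sqrt(647)/1745384 ≈ 0.52717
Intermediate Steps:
k = 1/25688 + sqrt(647)/4 (k = -(1/(10425 + (-5163 - 1*11684)) - sqrt(-3474 + 4121))/4 = -(1/(10425 + (-5163 - 11684)) - sqrt(647))/4 = -(1/(10425 - 16847) - sqrt(647))/4 = -(1/(-6422) - sqrt(647))/4 = -(-1/6422 - sqrt(647))/4 = 1/25688 + sqrt(647)/4 ≈ 6.3591)
h(M) = 1/9 (h(M) = (-4*1 + 5)/9 = (-4 + 5)/9 = (1/9)*1 = 1/9)
(k - 25565)/(h(22) - 48483) = ((1/25688 + sqrt(647)/4) - 25565)/(1/9 - 48483) = (-656713719/25688 + sqrt(647)/4)/(-436346/9) = (-656713719/25688 + sqrt(647)/4)*(-9/436346) = 5910423471/11208856048 - 9*sqrt(647)/1745384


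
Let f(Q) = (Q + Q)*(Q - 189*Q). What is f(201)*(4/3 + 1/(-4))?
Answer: -16456674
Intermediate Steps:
f(Q) = -376*Q² (f(Q) = (2*Q)*(-188*Q) = -376*Q²)
f(201)*(4/3 + 1/(-4)) = (-376*201²)*(4/3 + 1/(-4)) = (-376*40401)*(4*(⅓) + 1*(-¼)) = -15190776*(4/3 - ¼) = -15190776*13/12 = -16456674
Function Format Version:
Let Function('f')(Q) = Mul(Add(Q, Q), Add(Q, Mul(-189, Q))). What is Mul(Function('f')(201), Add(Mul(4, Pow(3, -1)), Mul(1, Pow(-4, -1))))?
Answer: -16456674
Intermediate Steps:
Function('f')(Q) = Mul(-376, Pow(Q, 2)) (Function('f')(Q) = Mul(Mul(2, Q), Mul(-188, Q)) = Mul(-376, Pow(Q, 2)))
Mul(Function('f')(201), Add(Mul(4, Pow(3, -1)), Mul(1, Pow(-4, -1)))) = Mul(Mul(-376, Pow(201, 2)), Add(Mul(4, Pow(3, -1)), Mul(1, Pow(-4, -1)))) = Mul(Mul(-376, 40401), Add(Mul(4, Rational(1, 3)), Mul(1, Rational(-1, 4)))) = Mul(-15190776, Add(Rational(4, 3), Rational(-1, 4))) = Mul(-15190776, Rational(13, 12)) = -16456674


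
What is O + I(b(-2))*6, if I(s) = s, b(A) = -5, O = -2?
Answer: -32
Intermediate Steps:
O + I(b(-2))*6 = -2 - 5*6 = -2 - 30 = -32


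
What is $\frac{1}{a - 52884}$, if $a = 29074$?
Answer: $- \frac{1}{23810} \approx -4.1999 \cdot 10^{-5}$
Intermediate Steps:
$\frac{1}{a - 52884} = \frac{1}{29074 - 52884} = \frac{1}{-23810} = - \frac{1}{23810}$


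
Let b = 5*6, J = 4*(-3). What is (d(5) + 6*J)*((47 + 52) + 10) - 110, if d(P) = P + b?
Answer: -4143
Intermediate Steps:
J = -12
b = 30
d(P) = 30 + P (d(P) = P + 30 = 30 + P)
(d(5) + 6*J)*((47 + 52) + 10) - 110 = ((30 + 5) + 6*(-12))*((47 + 52) + 10) - 110 = (35 - 72)*(99 + 10) - 110 = -37*109 - 110 = -4033 - 110 = -4143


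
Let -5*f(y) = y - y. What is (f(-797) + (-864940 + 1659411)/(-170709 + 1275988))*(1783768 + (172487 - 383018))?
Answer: 1249891172627/1105279 ≈ 1.1308e+6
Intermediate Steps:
f(y) = 0 (f(y) = -(y - y)/5 = -⅕*0 = 0)
(f(-797) + (-864940 + 1659411)/(-170709 + 1275988))*(1783768 + (172487 - 383018)) = (0 + (-864940 + 1659411)/(-170709 + 1275988))*(1783768 + (172487 - 383018)) = (0 + 794471/1105279)*(1783768 - 210531) = (0 + 794471*(1/1105279))*1573237 = (0 + 794471/1105279)*1573237 = (794471/1105279)*1573237 = 1249891172627/1105279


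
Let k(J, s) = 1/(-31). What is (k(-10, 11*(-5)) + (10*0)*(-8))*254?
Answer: -254/31 ≈ -8.1935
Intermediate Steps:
k(J, s) = -1/31
(k(-10, 11*(-5)) + (10*0)*(-8))*254 = (-1/31 + (10*0)*(-8))*254 = (-1/31 + 0*(-8))*254 = (-1/31 + 0)*254 = -1/31*254 = -254/31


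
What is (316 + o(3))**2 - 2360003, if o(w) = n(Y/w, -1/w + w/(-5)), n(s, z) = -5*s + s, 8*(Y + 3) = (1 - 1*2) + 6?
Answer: -81292883/36 ≈ -2.2581e+6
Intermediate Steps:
Y = -19/8 (Y = -3 + ((1 - 1*2) + 6)/8 = -3 + ((1 - 2) + 6)/8 = -3 + (-1 + 6)/8 = -3 + (1/8)*5 = -3 + 5/8 = -19/8 ≈ -2.3750)
n(s, z) = -4*s
o(w) = 19/(2*w) (o(w) = -(-19)/(2*w) = 19/(2*w))
(316 + o(3))**2 - 2360003 = (316 + (19/2)/3)**2 - 2360003 = (316 + (19/2)*(1/3))**2 - 2360003 = (316 + 19/6)**2 - 2360003 = (1915/6)**2 - 2360003 = 3667225/36 - 2360003 = -81292883/36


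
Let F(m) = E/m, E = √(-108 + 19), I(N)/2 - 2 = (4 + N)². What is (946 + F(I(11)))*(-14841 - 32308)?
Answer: -44602954 - 47149*I*√89/454 ≈ -4.4603e+7 - 979.74*I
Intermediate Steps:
I(N) = 4 + 2*(4 + N)²
E = I*√89 (E = √(-89) = I*√89 ≈ 9.434*I)
F(m) = I*√89/m (F(m) = (I*√89)/m = I*√89/m)
(946 + F(I(11)))*(-14841 - 32308) = (946 + I*√89/(4 + 2*(4 + 11)²))*(-14841 - 32308) = (946 + I*√89/(4 + 2*15²))*(-47149) = (946 + I*√89/(4 + 2*225))*(-47149) = (946 + I*√89/(4 + 450))*(-47149) = (946 + I*√89/454)*(-47149) = -44602954 - 47149*I*√89/454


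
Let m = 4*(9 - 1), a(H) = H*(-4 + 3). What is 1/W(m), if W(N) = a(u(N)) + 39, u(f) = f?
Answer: ⅐ ≈ 0.14286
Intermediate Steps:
a(H) = -H (a(H) = H*(-1) = -H)
m = 32 (m = 4*8 = 32)
W(N) = 39 - N (W(N) = -N + 39 = 39 - N)
1/W(m) = 1/(39 - 1*32) = 1/(39 - 32) = 1/7 = ⅐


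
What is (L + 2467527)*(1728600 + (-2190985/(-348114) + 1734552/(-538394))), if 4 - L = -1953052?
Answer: 716088229095478428152123/93711244458 ≈ 7.6414e+12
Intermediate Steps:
L = 1953056 (L = 4 - 1*(-1953052) = 4 + 1953052 = 1953056)
(L + 2467527)*(1728600 + (-2190985/(-348114) + 1734552/(-538394))) = (1953056 + 2467527)*(1728600 + (-2190985/(-348114) + 1734552/(-538394))) = 4420583*(1728600 + (-2190985*(-1/348114) + 1734552*(-1/538394))) = 4420583*(1728600 + (2190985/348114 - 867276/269197)) = 4420583*(1728600 + 287895671581/93711244458) = 4420583*(161989545065770381/93711244458) = 716088229095478428152123/93711244458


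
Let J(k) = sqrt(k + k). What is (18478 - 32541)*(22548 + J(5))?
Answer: -317092524 - 14063*sqrt(10) ≈ -3.1714e+8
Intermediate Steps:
J(k) = sqrt(2)*sqrt(k) (J(k) = sqrt(2*k) = sqrt(2)*sqrt(k))
(18478 - 32541)*(22548 + J(5)) = (18478 - 32541)*(22548 + sqrt(2)*sqrt(5)) = -14063*(22548 + sqrt(10)) = -317092524 - 14063*sqrt(10)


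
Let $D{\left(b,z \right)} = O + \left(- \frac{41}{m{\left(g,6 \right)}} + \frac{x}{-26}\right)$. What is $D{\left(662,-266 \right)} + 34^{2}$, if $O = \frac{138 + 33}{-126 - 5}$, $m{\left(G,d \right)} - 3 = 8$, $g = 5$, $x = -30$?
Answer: $\frac{21582687}{18733} \approx 1152.1$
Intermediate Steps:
$m{\left(G,d \right)} = 11$ ($m{\left(G,d \right)} = 3 + 8 = 11$)
$O = - \frac{171}{131}$ ($O = \frac{171}{-131} = 171 \left(- \frac{1}{131}\right) = - \frac{171}{131} \approx -1.3053$)
$D{\left(b,z \right)} = - \frac{72661}{18733}$ ($D{\left(b,z \right)} = - \frac{171}{131} - \left(- \frac{15}{13} + \frac{41}{11}\right) = - \frac{171}{131} - \frac{368}{143} = - \frac{72661}{18733}$)
$D{\left(662,-266 \right)} + 34^{2} = - \frac{72661}{18733} + 34^{2} = - \frac{72661}{18733} + 1156 = \frac{21582687}{18733}$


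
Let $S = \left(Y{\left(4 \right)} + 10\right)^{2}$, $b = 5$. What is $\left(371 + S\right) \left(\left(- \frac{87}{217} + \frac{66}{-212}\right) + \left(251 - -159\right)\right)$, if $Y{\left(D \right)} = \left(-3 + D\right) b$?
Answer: $\frac{2805502226}{11501} \approx 2.4394 \cdot 10^{5}$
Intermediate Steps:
$Y{\left(D \right)} = -15 + 5 D$ ($Y{\left(D \right)} = \left(-3 + D\right) 5 = -15 + 5 D$)
$S = 225$ ($S = \left(\left(-15 + 5 \cdot 4\right) + 10\right)^{2} = \left(\left(-15 + 20\right) + 10\right)^{2} = \left(5 + 10\right)^{2} = 15^{2} = 225$)
$\left(371 + S\right) \left(\left(- \frac{87}{217} + \frac{66}{-212}\right) + \left(251 - -159\right)\right) = \left(371 + 225\right) \left(\left(- \frac{87}{217} + \frac{66}{-212}\right) + \left(251 - -159\right)\right) = 596 \left(\left(\left(-87\right) \frac{1}{217} + 66 \left(- \frac{1}{212}\right)\right) + \left(251 + 159\right)\right) = 596 \left(\left(- \frac{87}{217} - \frac{33}{106}\right) + 410\right) = 596 \left(- \frac{16383}{23002} + 410\right) = 596 \cdot \frac{9414437}{23002} = \frac{2805502226}{11501}$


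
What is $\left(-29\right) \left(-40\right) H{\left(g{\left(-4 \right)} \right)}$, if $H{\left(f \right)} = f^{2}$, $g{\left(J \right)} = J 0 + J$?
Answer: $18560$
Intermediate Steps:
$g{\left(J \right)} = J$ ($g{\left(J \right)} = 0 + J = J$)
$\left(-29\right) \left(-40\right) H{\left(g{\left(-4 \right)} \right)} = \left(-29\right) \left(-40\right) \left(-4\right)^{2} = 1160 \cdot 16 = 18560$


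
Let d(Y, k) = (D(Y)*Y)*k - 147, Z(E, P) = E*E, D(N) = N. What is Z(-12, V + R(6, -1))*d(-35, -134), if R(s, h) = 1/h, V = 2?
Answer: -23658768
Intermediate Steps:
Z(E, P) = E²
d(Y, k) = -147 + k*Y² (d(Y, k) = (Y*Y)*k - 147 = Y²*k - 147 = k*Y² - 147 = -147 + k*Y²)
Z(-12, V + R(6, -1))*d(-35, -134) = (-12)²*(-147 - 134*(-35)²) = 144*(-147 - 134*1225) = 144*(-147 - 164150) = 144*(-164297) = -23658768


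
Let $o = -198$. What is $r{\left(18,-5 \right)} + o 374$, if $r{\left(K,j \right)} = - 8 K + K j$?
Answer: $-74286$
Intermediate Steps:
$r{\left(18,-5 \right)} + o 374 = 18 \left(-8 - 5\right) - 74052 = 18 \left(-13\right) - 74052 = -234 - 74052 = -74286$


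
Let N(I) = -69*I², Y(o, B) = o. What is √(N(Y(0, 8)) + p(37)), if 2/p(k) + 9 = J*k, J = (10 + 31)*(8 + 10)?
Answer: √674/3033 ≈ 0.0085597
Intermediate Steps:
J = 738 (J = 41*18 = 738)
p(k) = 2/(-9 + 738*k)
√(N(Y(0, 8)) + p(37)) = √(-69*0² + 2/(9*(-1 + 82*37))) = √(-69*0 + 2/(9*(-1 + 3034))) = √(0 + (2/9)/3033) = √(0 + (2/9)*(1/3033)) = √(0 + 2/27297) = √(2/27297) = √674/3033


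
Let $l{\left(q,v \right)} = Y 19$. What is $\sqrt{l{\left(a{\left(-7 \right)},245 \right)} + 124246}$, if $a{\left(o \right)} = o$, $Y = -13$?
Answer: $\sqrt{123999} \approx 352.13$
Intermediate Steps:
$l{\left(q,v \right)} = -247$ ($l{\left(q,v \right)} = \left(-13\right) 19 = -247$)
$\sqrt{l{\left(a{\left(-7 \right)},245 \right)} + 124246} = \sqrt{-247 + 124246} = \sqrt{123999}$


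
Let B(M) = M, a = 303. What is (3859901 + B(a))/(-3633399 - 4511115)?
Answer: -1930102/4072257 ≈ -0.47396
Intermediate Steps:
(3859901 + B(a))/(-3633399 - 4511115) = (3859901 + 303)/(-3633399 - 4511115) = 3860204/(-8144514) = 3860204*(-1/8144514) = -1930102/4072257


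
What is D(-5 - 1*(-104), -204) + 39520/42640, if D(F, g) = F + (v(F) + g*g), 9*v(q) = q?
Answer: 1710804/41 ≈ 41727.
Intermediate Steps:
v(q) = q/9
D(F, g) = g**2 + 10*F/9 (D(F, g) = F + (F/9 + g*g) = F + (F/9 + g**2) = F + (g**2 + F/9) = g**2 + 10*F/9)
D(-5 - 1*(-104), -204) + 39520/42640 = ((-204)**2 + 10*(-5 - 1*(-104))/9) + 39520/42640 = (41616 + 10*(-5 + 104)/9) + 39520*(1/42640) = (41616 + (10/9)*99) + 38/41 = (41616 + 110) + 38/41 = 41726 + 38/41 = 1710804/41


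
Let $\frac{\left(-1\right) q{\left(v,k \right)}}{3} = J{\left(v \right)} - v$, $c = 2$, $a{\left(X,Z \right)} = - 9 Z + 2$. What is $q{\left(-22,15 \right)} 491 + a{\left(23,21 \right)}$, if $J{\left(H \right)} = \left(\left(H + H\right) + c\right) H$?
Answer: $-1393645$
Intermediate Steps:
$a{\left(X,Z \right)} = 2 - 9 Z$
$J{\left(H \right)} = H \left(2 + 2 H\right)$ ($J{\left(H \right)} = \left(\left(H + H\right) + 2\right) H = \left(2 H + 2\right) H = \left(2 + 2 H\right) H = H \left(2 + 2 H\right)$)
$q{\left(v,k \right)} = 3 v - 6 v \left(1 + v\right)$ ($q{\left(v,k \right)} = - 3 \left(2 v \left(1 + v\right) - v\right) = - 3 \left(- v + 2 v \left(1 + v\right)\right) = 3 v - 6 v \left(1 + v\right)$)
$q{\left(-22,15 \right)} 491 + a{\left(23,21 \right)} = 3 \left(-22\right) \left(-1 - -44\right) 491 + \left(2 - 189\right) = 3 \left(-22\right) \left(-1 + 44\right) 491 + \left(2 - 189\right) = 3 \left(-22\right) 43 \cdot 491 - 187 = \left(-2838\right) 491 - 187 = -1393458 - 187 = -1393645$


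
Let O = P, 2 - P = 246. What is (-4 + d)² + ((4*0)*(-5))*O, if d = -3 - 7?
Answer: 196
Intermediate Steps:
P = -244 (P = 2 - 1*246 = 2 - 246 = -244)
d = -10
O = -244
(-4 + d)² + ((4*0)*(-5))*O = (-4 - 10)² + ((4*0)*(-5))*(-244) = (-14)² + (0*(-5))*(-244) = 196 + 0*(-244) = 196 + 0 = 196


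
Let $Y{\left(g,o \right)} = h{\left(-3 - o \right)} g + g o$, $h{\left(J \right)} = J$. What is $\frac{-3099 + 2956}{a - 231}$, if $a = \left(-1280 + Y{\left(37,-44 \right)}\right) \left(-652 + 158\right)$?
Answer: $- \frac{143}{686923} \approx -0.00020817$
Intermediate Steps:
$Y{\left(g,o \right)} = g o + g \left(-3 - o\right)$ ($Y{\left(g,o \right)} = \left(-3 - o\right) g + g o = g \left(-3 - o\right) + g o = g o + g \left(-3 - o\right)$)
$a = 687154$ ($a = \left(-1280 - 111\right) \left(-652 + 158\right) = \left(-1280 - 111\right) \left(-494\right) = \left(-1391\right) \left(-494\right) = 687154$)
$\frac{-3099 + 2956}{a - 231} = \frac{-3099 + 2956}{687154 - 231} = - \frac{143}{686923}$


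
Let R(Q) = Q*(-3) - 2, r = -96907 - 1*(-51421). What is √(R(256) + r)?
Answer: 28*I*√59 ≈ 215.07*I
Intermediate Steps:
r = -45486 (r = -96907 + 51421 = -45486)
R(Q) = -2 - 3*Q (R(Q) = -3*Q - 2 = -2 - 3*Q)
√(R(256) + r) = √((-2 - 3*256) - 45486) = √((-2 - 768) - 45486) = √(-770 - 45486) = √(-46256) = 28*I*√59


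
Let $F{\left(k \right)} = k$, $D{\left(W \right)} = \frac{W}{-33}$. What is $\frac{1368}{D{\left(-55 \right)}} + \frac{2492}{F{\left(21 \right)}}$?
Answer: $\frac{14092}{15} \approx 939.47$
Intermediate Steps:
$D{\left(W \right)} = - \frac{W}{33}$ ($D{\left(W \right)} = W \left(- \frac{1}{33}\right) = - \frac{W}{33}$)
$\frac{1368}{D{\left(-55 \right)}} + \frac{2492}{F{\left(21 \right)}} = \frac{1368}{\left(- \frac{1}{33}\right) \left(-55\right)} + \frac{2492}{21} = \frac{1368}{\frac{5}{3}} + 2492 \cdot \frac{1}{21} = 1368 \cdot \frac{3}{5} + \frac{356}{3} = \frac{4104}{5} + \frac{356}{3} = \frac{14092}{15}$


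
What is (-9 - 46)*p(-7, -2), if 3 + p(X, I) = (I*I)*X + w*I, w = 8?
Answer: 2585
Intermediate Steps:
p(X, I) = -3 + 8*I + X*I² (p(X, I) = -3 + ((I*I)*X + 8*I) = -3 + (I²*X + 8*I) = -3 + (X*I² + 8*I) = -3 + (8*I + X*I²) = -3 + 8*I + X*I²)
(-9 - 46)*p(-7, -2) = (-9 - 46)*(-3 + 8*(-2) - 7*(-2)²) = -55*(-3 - 16 - 7*4) = -55*(-3 - 16 - 28) = -55*(-47) = 2585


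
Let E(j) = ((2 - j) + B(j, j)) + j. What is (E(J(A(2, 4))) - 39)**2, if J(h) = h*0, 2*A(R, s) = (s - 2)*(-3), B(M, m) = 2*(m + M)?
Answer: 1369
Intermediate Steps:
B(M, m) = 2*M + 2*m (B(M, m) = 2*(M + m) = 2*M + 2*m)
A(R, s) = 3 - 3*s/2 (A(R, s) = ((s - 2)*(-3))/2 = ((-2 + s)*(-3))/2 = (6 - 3*s)/2 = 3 - 3*s/2)
J(h) = 0
E(j) = 2 + 4*j (E(j) = ((2 - j) + (2*j + 2*j)) + j = ((2 - j) + 4*j) + j = (2 + 3*j) + j = 2 + 4*j)
(E(J(A(2, 4))) - 39)**2 = ((2 + 4*0) - 39)**2 = ((2 + 0) - 39)**2 = (2 - 39)**2 = (-37)**2 = 1369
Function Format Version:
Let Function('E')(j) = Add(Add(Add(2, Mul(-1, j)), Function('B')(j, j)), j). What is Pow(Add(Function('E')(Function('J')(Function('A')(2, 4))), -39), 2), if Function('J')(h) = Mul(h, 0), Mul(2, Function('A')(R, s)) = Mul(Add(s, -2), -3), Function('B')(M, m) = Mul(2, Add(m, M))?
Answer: 1369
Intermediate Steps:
Function('B')(M, m) = Add(Mul(2, M), Mul(2, m)) (Function('B')(M, m) = Mul(2, Add(M, m)) = Add(Mul(2, M), Mul(2, m)))
Function('A')(R, s) = Add(3, Mul(Rational(-3, 2), s)) (Function('A')(R, s) = Mul(Rational(1, 2), Mul(Add(s, -2), -3)) = Mul(Rational(1, 2), Mul(Add(-2, s), -3)) = Mul(Rational(1, 2), Add(6, Mul(-3, s))) = Add(3, Mul(Rational(-3, 2), s)))
Function('J')(h) = 0
Function('E')(j) = Add(2, Mul(4, j)) (Function('E')(j) = Add(Add(Add(2, Mul(-1, j)), Add(Mul(2, j), Mul(2, j))), j) = Add(Add(Add(2, Mul(-1, j)), Mul(4, j)), j) = Add(Add(2, Mul(3, j)), j) = Add(2, Mul(4, j)))
Pow(Add(Function('E')(Function('J')(Function('A')(2, 4))), -39), 2) = Pow(Add(Add(2, Mul(4, 0)), -39), 2) = Pow(Add(Add(2, 0), -39), 2) = Pow(Add(2, -39), 2) = Pow(-37, 2) = 1369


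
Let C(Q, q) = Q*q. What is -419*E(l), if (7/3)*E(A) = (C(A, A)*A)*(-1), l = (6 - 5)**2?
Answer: 1257/7 ≈ 179.57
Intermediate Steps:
l = 1 (l = 1**2 = 1)
E(A) = -3*A**3/7 (E(A) = 3*(((A*A)*A)*(-1))/7 = 3*((A**2*A)*(-1))/7 = 3*(A**3*(-1))/7 = 3*(-A**3)/7 = -3*A**3/7)
-419*E(l) = -(-1257)*1**3/7 = -(-1257)/7 = -419*(-3/7) = 1257/7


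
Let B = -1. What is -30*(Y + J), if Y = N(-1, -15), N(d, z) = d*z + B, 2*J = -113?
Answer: 1275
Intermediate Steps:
J = -113/2 (J = (½)*(-113) = -113/2 ≈ -56.500)
N(d, z) = -1 + d*z (N(d, z) = d*z - 1 = -1 + d*z)
Y = 14 (Y = -1 - 1*(-15) = -1 + 15 = 14)
-30*(Y + J) = -30*(14 - 113/2) = -30*(-85/2) = 1275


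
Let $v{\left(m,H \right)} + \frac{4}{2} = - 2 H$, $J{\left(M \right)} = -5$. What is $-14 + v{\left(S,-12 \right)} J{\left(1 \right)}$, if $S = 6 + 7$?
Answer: $-124$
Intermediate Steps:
$S = 13$
$v{\left(m,H \right)} = -2 - 2 H$
$-14 + v{\left(S,-12 \right)} J{\left(1 \right)} = -14 + \left(-2 - -24\right) \left(-5\right) = -14 + \left(-2 + 24\right) \left(-5\right) = -14 + 22 \left(-5\right) = -14 - 110 = -124$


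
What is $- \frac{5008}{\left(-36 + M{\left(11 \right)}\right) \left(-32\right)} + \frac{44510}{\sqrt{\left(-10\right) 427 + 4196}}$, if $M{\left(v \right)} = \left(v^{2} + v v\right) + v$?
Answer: $\frac{313}{434} - \frac{22255 i \sqrt{74}}{37} \approx 0.7212 - 5174.2 i$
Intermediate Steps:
$M{\left(v \right)} = v + 2 v^{2}$ ($M{\left(v \right)} = \left(v^{2} + v^{2}\right) + v = 2 v^{2} + v = v + 2 v^{2}$)
$- \frac{5008}{\left(-36 + M{\left(11 \right)}\right) \left(-32\right)} + \frac{44510}{\sqrt{\left(-10\right) 427 + 4196}} = - \frac{5008}{\left(-36 + 11 \left(1 + 2 \cdot 11\right)\right) \left(-32\right)} + \frac{44510}{\sqrt{\left(-10\right) 427 + 4196}} = - \frac{5008}{\left(-36 + 11 \left(1 + 22\right)\right) \left(-32\right)} + \frac{44510}{\sqrt{-4270 + 4196}} = - \frac{5008}{\left(-36 + 11 \cdot 23\right) \left(-32\right)} + \frac{44510}{\sqrt{-74}} = - \frac{5008}{\left(-36 + 253\right) \left(-32\right)} + \frac{44510}{i \sqrt{74}} = - \frac{5008}{217 \left(-32\right)} + 44510 \left(- \frac{i \sqrt{74}}{74}\right) = - \frac{5008}{-6944} - \frac{22255 i \sqrt{74}}{37} = \left(-5008\right) \left(- \frac{1}{6944}\right) - \frac{22255 i \sqrt{74}}{37} = \frac{313}{434} - \frac{22255 i \sqrt{74}}{37}$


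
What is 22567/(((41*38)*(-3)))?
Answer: -22567/4674 ≈ -4.8282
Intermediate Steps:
22567/(((41*38)*(-3))) = 22567/((1558*(-3))) = 22567/(-4674) = 22567*(-1/4674) = -22567/4674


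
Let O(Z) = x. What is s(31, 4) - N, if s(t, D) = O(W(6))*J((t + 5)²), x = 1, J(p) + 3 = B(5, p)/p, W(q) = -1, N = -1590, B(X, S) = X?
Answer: 2056757/1296 ≈ 1587.0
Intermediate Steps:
J(p) = -3 + 5/p
O(Z) = 1
s(t, D) = -3 + 5/(5 + t)² (s(t, D) = 1*(-3 + 5/((t + 5)²)) = 1*(-3 + 5/((5 + t)²)) = 1*(-3 + 5/(5 + t)²) = -3 + 5/(5 + t)²)
s(31, 4) - N = (-3 + 5/(5 + 31)²) - 1*(-1590) = (-3 + 5/36²) + 1590 = (-3 + 5*(1/1296)) + 1590 = (-3 + 5/1296) + 1590 = -3883/1296 + 1590 = 2056757/1296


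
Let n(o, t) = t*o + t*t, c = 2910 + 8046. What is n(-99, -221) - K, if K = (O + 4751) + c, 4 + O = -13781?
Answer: 68798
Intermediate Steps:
c = 10956
O = -13785 (O = -4 - 13781 = -13785)
n(o, t) = t² + o*t (n(o, t) = o*t + t² = t² + o*t)
K = 1922 (K = (-13785 + 4751) + 10956 = -9034 + 10956 = 1922)
n(-99, -221) - K = -221*(-99 - 221) - 1*1922 = -221*(-320) - 1922 = 70720 - 1922 = 68798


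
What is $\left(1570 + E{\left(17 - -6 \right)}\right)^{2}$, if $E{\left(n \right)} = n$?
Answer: $2537649$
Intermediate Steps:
$\left(1570 + E{\left(17 - -6 \right)}\right)^{2} = \left(1570 + \left(17 - -6\right)\right)^{2} = \left(1570 + \left(17 + 6\right)\right)^{2} = \left(1570 + 23\right)^{2} = 1593^{2} = 2537649$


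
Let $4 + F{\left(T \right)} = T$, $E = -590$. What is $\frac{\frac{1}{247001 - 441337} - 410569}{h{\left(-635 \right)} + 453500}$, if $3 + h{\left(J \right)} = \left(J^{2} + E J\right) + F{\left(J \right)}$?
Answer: $- \frac{79788337185}{239175728288} \approx -0.3336$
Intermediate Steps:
$F{\left(T \right)} = -4 + T$
$h{\left(J \right)} = -7 + J^{2} - 589 J$ ($h{\left(J \right)} = -3 + \left(\left(J^{2} - 590 J\right) + \left(-4 + J\right)\right) = -3 - \left(4 - J^{2} + 589 J\right) = -7 + J^{2} - 589 J$)
$\frac{\frac{1}{247001 - 441337} - 410569}{h{\left(-635 \right)} + 453500} = \frac{\frac{1}{247001 - 441337} - 410569}{\left(-7 + \left(-635\right)^{2} - -374015\right) + 453500} = \frac{\frac{1}{-194336} - 410569}{\left(-7 + 403225 + 374015\right) + 453500} = \frac{- \frac{1}{194336} - 410569}{777233 + 453500} = - \frac{79788337185}{194336 \cdot 1230733} = \left(- \frac{79788337185}{194336}\right) \frac{1}{1230733} = - \frac{79788337185}{239175728288}$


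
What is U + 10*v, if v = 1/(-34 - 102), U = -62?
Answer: -4221/68 ≈ -62.074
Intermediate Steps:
v = -1/136 (v = 1/(-136) = -1/136 ≈ -0.0073529)
U + 10*v = -62 + 10*(-1/136) = -62 - 5/68 = -4221/68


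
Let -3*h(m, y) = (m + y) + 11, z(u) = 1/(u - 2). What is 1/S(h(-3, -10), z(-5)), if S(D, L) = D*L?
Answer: -21/2 ≈ -10.500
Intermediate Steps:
z(u) = 1/(-2 + u)
h(m, y) = -11/3 - m/3 - y/3 (h(m, y) = -((m + y) + 11)/3 = -(11 + m + y)/3 = -11/3 - m/3 - y/3)
1/S(h(-3, -10), z(-5)) = 1/((-11/3 - 1/3*(-3) - 1/3*(-10))/(-2 - 5)) = 1/((-11/3 + 1 + 10/3)/(-7)) = 1/((2/3)*(-1/7)) = 1/(-2/21) = -21/2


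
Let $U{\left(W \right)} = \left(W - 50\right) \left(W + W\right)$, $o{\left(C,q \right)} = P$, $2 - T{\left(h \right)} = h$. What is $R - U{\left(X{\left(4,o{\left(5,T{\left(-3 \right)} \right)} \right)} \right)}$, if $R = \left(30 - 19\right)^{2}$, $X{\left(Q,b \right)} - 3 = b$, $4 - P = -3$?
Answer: $921$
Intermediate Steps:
$T{\left(h \right)} = 2 - h$
$P = 7$ ($P = 4 - -3 = 4 + 3 = 7$)
$o{\left(C,q \right)} = 7$
$X{\left(Q,b \right)} = 3 + b$
$R = 121$ ($R = 11^{2} = 121$)
$U{\left(W \right)} = 2 W \left(-50 + W\right)$ ($U{\left(W \right)} = \left(-50 + W\right) 2 W = 2 W \left(-50 + W\right)$)
$R - U{\left(X{\left(4,o{\left(5,T{\left(-3 \right)} \right)} \right)} \right)} = 121 - 2 \left(3 + 7\right) \left(-50 + \left(3 + 7\right)\right) = 121 - 2 \cdot 10 \left(-50 + 10\right) = 121 - 2 \cdot 10 \left(-40\right) = 121 - -800 = 121 + 800 = 921$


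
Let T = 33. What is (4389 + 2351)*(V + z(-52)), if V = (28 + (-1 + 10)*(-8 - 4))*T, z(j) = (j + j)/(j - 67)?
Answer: -2116737440/119 ≈ -1.7788e+7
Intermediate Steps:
z(j) = 2*j/(-67 + j) (z(j) = (2*j)/(-67 + j) = 2*j/(-67 + j))
V = -2640 (V = (28 + (-1 + 10)*(-8 - 4))*33 = (28 + 9*(-12))*33 = (28 - 108)*33 = -80*33 = -2640)
(4389 + 2351)*(V + z(-52)) = (4389 + 2351)*(-2640 + 2*(-52)/(-67 - 52)) = 6740*(-2640 + 2*(-52)/(-119)) = 6740*(-2640 + 2*(-52)*(-1/119)) = 6740*(-2640 + 104/119) = 6740*(-314056/119) = -2116737440/119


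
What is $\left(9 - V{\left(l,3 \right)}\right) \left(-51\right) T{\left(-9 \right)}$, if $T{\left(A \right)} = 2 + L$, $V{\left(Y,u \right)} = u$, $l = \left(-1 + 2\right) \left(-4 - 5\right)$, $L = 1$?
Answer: $-918$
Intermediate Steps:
$l = -9$ ($l = 1 \left(-9\right) = -9$)
$T{\left(A \right)} = 3$ ($T{\left(A \right)} = 2 + 1 = 3$)
$\left(9 - V{\left(l,3 \right)}\right) \left(-51\right) T{\left(-9 \right)} = \left(9 - 3\right) \left(-51\right) 3 = 6 \left(-51\right) 3 = \left(-306\right) 3 = -918$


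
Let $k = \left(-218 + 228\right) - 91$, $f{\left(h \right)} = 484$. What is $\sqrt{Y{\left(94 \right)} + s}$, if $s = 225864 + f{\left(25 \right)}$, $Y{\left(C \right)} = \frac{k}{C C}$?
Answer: $\frac{\sqrt{2000010847}}{94} \approx 475.76$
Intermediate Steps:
$k = -81$ ($k = 10 - 91 = -81$)
$Y{\left(C \right)} = - \frac{81}{C^{2}}$ ($Y{\left(C \right)} = - \frac{81}{C C} = - \frac{81}{C^{2}}$)
$s = 226348$ ($s = 225864 + 484 = 226348$)
$\sqrt{Y{\left(94 \right)} + s} = \sqrt{- \frac{81}{8836} + 226348} = \sqrt{\frac{2000010847}{8836}} = \frac{\sqrt{2000010847}}{94}$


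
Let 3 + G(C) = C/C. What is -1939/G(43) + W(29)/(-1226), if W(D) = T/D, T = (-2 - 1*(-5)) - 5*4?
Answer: 17234810/17777 ≈ 969.50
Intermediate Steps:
T = -17 (T = (-2 + 5) - 20 = 3 - 20 = -17)
G(C) = -2 (G(C) = -3 + C/C = -3 + 1 = -2)
W(D) = -17/D
-1939/G(43) + W(29)/(-1226) = -1939/(-2) - 17/29/(-1226) = -1939*(-½) - 17*1/29*(-1/1226) = 1939/2 - 17/29*(-1/1226) = 1939/2 + 17/35554 = 17234810/17777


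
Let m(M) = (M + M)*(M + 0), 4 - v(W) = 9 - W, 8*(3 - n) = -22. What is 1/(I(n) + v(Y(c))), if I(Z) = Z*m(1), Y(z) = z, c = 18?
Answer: 2/49 ≈ 0.040816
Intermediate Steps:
n = 23/4 (n = 3 - 1/8*(-22) = 3 + 11/4 = 23/4 ≈ 5.7500)
v(W) = -5 + W (v(W) = 4 - (9 - W) = 4 + (-9 + W) = -5 + W)
m(M) = 2*M**2 (m(M) = (2*M)*M = 2*M**2)
I(Z) = 2*Z (I(Z) = Z*(2*1**2) = Z*(2*1) = Z*2 = 2*Z)
1/(I(n) + v(Y(c))) = 1/(2*(23/4) + (-5 + 18)) = 1/(23/2 + 13) = 1/(49/2) = 2/49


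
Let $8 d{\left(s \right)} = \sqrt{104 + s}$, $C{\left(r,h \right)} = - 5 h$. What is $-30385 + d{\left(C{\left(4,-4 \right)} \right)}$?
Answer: $-30385 + \frac{\sqrt{31}}{4} \approx -30384.0$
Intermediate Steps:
$d{\left(s \right)} = \frac{\sqrt{104 + s}}{8}$
$-30385 + d{\left(C{\left(4,-4 \right)} \right)} = -30385 + \frac{\sqrt{104 - -20}}{8} = -30385 + \frac{\sqrt{104 + 20}}{8} = -30385 + \frac{\sqrt{124}}{8} = -30385 + \frac{2 \sqrt{31}}{8} = -30385 + \frac{\sqrt{31}}{4}$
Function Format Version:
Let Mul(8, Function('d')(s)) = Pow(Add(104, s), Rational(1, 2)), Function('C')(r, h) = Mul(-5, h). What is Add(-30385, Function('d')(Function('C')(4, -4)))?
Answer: Add(-30385, Mul(Rational(1, 4), Pow(31, Rational(1, 2)))) ≈ -30384.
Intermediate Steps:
Function('d')(s) = Mul(Rational(1, 8), Pow(Add(104, s), Rational(1, 2)))
Add(-30385, Function('d')(Function('C')(4, -4))) = Add(-30385, Mul(Rational(1, 8), Pow(Add(104, Mul(-5, -4)), Rational(1, 2)))) = Add(-30385, Mul(Rational(1, 8), Pow(Add(104, 20), Rational(1, 2)))) = Add(-30385, Mul(Rational(1, 8), Pow(124, Rational(1, 2)))) = Add(-30385, Mul(Rational(1, 8), Mul(2, Pow(31, Rational(1, 2))))) = Add(-30385, Mul(Rational(1, 4), Pow(31, Rational(1, 2))))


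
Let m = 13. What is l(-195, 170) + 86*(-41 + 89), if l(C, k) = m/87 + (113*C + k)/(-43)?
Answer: 17345662/3741 ≈ 4636.6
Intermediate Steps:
l(C, k) = 13/87 - 113*C/43 - k/43 (l(C, k) = 13/87 + (113*C + k)/(-43) = 13*(1/87) + (k + 113*C)*(-1/43) = 13/87 + (-113*C/43 - k/43) = 13/87 - 113*C/43 - k/43)
l(-195, 170) + 86*(-41 + 89) = (13/87 - 113/43*(-195) - 1/43*170) + 86*(-41 + 89) = (13/87 + 22035/43 - 170/43) + 86*48 = 1902814/3741 + 4128 = 17345662/3741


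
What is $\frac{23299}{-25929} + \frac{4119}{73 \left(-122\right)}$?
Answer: $- \frac{314302445}{230923674} \approx -1.3611$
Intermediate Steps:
$\frac{23299}{-25929} + \frac{4119}{73 \left(-122\right)} = 23299 \left(- \frac{1}{25929}\right) + \frac{4119}{-8906} = - \frac{23299}{25929} + 4119 \left(- \frac{1}{8906}\right) = - \frac{23299}{25929} - \frac{4119}{8906} = - \frac{314302445}{230923674}$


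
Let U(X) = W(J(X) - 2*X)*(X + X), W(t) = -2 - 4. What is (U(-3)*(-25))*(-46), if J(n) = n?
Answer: 41400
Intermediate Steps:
W(t) = -6
U(X) = -12*X (U(X) = -6*(X + X) = -12*X)
(U(-3)*(-25))*(-46) = (-12*(-3)*(-25))*(-46) = (36*(-25))*(-46) = -900*(-46) = 41400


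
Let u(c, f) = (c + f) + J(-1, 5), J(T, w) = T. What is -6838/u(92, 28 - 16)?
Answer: -6838/103 ≈ -66.388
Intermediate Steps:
u(c, f) = -1 + c + f (u(c, f) = (c + f) - 1 = -1 + c + f)
-6838/u(92, 28 - 16) = -6838/(-1 + 92 + (28 - 16)) = -6838/(-1 + 92 + 12) = -6838/103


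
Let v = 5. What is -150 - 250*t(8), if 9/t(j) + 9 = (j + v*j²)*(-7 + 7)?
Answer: 100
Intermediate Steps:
t(j) = -1 (t(j) = 9/(-9 + (j + 5*j²)*(-7 + 7)) = 9/(-9 + (j + 5*j²)*0) = 9/(-9 + 0) = 9/(-9) = 9*(-⅑) = -1)
-150 - 250*t(8) = -150 - 250*(-1) = -150 + 250 = 100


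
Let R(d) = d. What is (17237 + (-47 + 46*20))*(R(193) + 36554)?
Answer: 665488170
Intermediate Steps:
(17237 + (-47 + 46*20))*(R(193) + 36554) = (17237 + (-47 + 46*20))*(193 + 36554) = (17237 + (-47 + 920))*36747 = (17237 + 873)*36747 = 18110*36747 = 665488170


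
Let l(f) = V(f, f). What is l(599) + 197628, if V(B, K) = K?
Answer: 198227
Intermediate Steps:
l(f) = f
l(599) + 197628 = 599 + 197628 = 198227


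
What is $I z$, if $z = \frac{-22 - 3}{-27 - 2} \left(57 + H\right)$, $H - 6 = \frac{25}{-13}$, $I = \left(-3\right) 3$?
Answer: $- \frac{178650}{377} \approx -473.87$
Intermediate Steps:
$I = -9$
$H = \frac{53}{13}$ ($H = 6 + \frac{25}{-13} = 6 + 25 \left(- \frac{1}{13}\right) = 6 - \frac{25}{13} = \frac{53}{13} \approx 4.0769$)
$z = \frac{19850}{377}$ ($z = \frac{-22 - 3}{-27 - 2} \left(57 + \frac{53}{13}\right) = - \frac{25}{-29} \cdot \frac{794}{13} = \left(-25\right) \left(- \frac{1}{29}\right) \frac{794}{13} = \frac{25}{29} \cdot \frac{794}{13} = \frac{19850}{377} \approx 52.653$)
$I z = \left(-9\right) \frac{19850}{377} = - \frac{178650}{377}$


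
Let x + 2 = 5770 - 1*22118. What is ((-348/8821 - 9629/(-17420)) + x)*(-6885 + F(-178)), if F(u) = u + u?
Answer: 1399346578135307/11820140 ≈ 1.1839e+8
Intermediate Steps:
x = -16350 (x = -2 + (5770 - 1*22118) = -2 + (5770 - 22118) = -2 - 16348 = -16350)
F(u) = 2*u
((-348/8821 - 9629/(-17420)) + x)*(-6885 + F(-178)) = ((-348/8821 - 9629/(-17420)) - 16350)*(-6885 + 2*(-178)) = ((-348*1/8821 - 9629*(-1/17420)) - 16350)*(-6885 - 356) = ((-348/8821 + 9629/17420) - 16350)*(-7241) = (78875249/153661820 - 16350)*(-7241) = -2512291881751/153661820*(-7241) = 1399346578135307/11820140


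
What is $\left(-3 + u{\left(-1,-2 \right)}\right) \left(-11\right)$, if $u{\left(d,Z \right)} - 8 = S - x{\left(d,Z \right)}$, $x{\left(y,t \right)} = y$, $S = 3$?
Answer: $-99$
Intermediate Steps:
$u{\left(d,Z \right)} = 11 - d$ ($u{\left(d,Z \right)} = 8 - \left(-3 + d\right) = 11 - d$)
$\left(-3 + u{\left(-1,-2 \right)}\right) \left(-11\right) = \left(-3 + \left(11 - -1\right)\right) \left(-11\right) = \left(-3 + \left(11 + 1\right)\right) \left(-11\right) = \left(-3 + 12\right) \left(-11\right) = 9 \left(-11\right) = -99$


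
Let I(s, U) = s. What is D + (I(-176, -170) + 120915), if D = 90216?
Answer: 210955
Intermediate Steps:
D + (I(-176, -170) + 120915) = 90216 + (-176 + 120915) = 90216 + 120739 = 210955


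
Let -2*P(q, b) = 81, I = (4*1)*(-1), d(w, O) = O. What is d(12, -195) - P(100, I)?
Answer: -309/2 ≈ -154.50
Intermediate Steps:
I = -4 (I = 4*(-1) = -4)
P(q, b) = -81/2 (P(q, b) = -1/2*81 = -81/2)
d(12, -195) - P(100, I) = -195 - 1*(-81/2) = -195 + 81/2 = -309/2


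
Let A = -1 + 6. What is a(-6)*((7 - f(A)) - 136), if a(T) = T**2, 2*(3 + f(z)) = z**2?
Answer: -4986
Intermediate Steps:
A = 5
f(z) = -3 + z**2/2
a(-6)*((7 - f(A)) - 136) = (-6)**2*((7 - (-3 + (1/2)*5**2)) - 136) = 36*((7 - (-3 + (1/2)*25)) - 136) = 36*((7 - (-3 + 25/2)) - 136) = 36*((7 - 1*19/2) - 136) = 36*((7 - 19/2) - 136) = 36*(-5/2 - 136) = 36*(-277/2) = -4986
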